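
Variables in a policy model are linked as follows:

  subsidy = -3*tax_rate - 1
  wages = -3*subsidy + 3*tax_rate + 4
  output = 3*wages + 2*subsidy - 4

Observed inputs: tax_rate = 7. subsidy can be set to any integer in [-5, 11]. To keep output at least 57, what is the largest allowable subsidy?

subsidy = 2

Intervening on subsidy fixes its value directly, overriding its dependence on tax_rate.
Substituting into the wages equation gives wages = -3*subsidy + 25.
output becomes -7*subsidy + 71.
Require -7*subsidy + 71 ≥ 57, so subsidy ≤ 2.
The largest integer in [-5, 11] satisfying this is 2.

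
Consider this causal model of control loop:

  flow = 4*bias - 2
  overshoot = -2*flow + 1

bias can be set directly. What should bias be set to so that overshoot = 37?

bias = -4

Substituting into the overshoot equation gives overshoot = -8*bias + 5.
Solve -8*bias + 5 = 37: bias = (37 - 5) / -8 = -4.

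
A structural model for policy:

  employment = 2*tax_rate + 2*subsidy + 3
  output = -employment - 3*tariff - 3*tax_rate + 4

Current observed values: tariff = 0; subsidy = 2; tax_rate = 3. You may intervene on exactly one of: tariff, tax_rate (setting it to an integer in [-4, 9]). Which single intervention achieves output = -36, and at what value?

set tariff = 6

Intervening on tariff: with other inputs at their observed values, output = -3*tariff - 18. Solving for -36 gives tariff = 6, within [-4, 9].
Intervening on tax_rate: output = -5*tax_rate - 3. Reaching -36 requires tax_rate = 33/5, not an integer.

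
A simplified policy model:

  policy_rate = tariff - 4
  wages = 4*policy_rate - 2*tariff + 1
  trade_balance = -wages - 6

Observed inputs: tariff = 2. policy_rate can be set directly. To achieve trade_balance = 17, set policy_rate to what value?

Intervening on policy_rate fixes its value directly, overriding its dependence on tariff.
Substituting into the wages equation gives wages = 4*policy_rate - 3.
trade_balance becomes -4*policy_rate - 3.
Solve -4*policy_rate - 3 = 17: policy_rate = (17 + 3) / -4 = -5.

policy_rate = -5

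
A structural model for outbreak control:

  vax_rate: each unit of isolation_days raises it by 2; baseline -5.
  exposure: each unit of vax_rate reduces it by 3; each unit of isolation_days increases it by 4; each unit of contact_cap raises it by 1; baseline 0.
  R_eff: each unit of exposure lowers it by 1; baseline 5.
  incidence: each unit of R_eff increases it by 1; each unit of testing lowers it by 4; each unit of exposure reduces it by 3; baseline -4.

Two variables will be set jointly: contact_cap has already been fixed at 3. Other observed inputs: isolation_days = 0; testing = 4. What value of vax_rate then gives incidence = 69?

vax_rate = 8

With contact_cap held at 3:
Intervening on vax_rate fixes its value directly, overriding its dependence on isolation_days.
Substituting into the exposure equation gives exposure = -3*vax_rate + 3.
Substituting into the R_eff equation gives R_eff = 3*vax_rate + 2.
incidence becomes 12*vax_rate - 27.
Solve 12*vax_rate - 27 = 69: vax_rate = (69 + 27) / 12 = 8.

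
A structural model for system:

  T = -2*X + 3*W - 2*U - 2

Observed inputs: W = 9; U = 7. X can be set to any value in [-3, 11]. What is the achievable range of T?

Substituting into the T equation gives T = -2*X + 11.
Linear in X, so extremes are at the endpoints: X = -3 gives T = 17; X = 11 gives T = -11.

-11 to 17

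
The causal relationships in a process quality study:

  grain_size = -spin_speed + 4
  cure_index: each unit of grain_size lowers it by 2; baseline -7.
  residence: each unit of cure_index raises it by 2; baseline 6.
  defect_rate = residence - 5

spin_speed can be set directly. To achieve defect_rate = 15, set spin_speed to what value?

Substituting into the cure_index equation gives cure_index = 2*spin_speed - 15.
Substituting into the residence equation gives residence = 4*spin_speed - 24.
So defect_rate = 4*spin_speed - 29.
Solve 4*spin_speed - 29 = 15: spin_speed = (15 + 29) / 4 = 11.

spin_speed = 11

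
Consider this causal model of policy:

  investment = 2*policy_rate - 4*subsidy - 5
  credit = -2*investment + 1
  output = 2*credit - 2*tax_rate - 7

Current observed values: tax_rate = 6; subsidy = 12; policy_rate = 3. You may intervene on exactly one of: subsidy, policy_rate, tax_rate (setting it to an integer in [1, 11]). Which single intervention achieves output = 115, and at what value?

set policy_rate = 10

Intervening on subsidy: output = 16*subsidy - 21. Reaching 115 requires subsidy = 17/2, not an integer.
Intervening on policy_rate: with other inputs at their observed values, output = -8*policy_rate + 195. Solving for 115 gives policy_rate = 10, within [1, 11].
Intervening on tax_rate: output = -2*tax_rate + 183. Reaching 115 requires tax_rate = 34, outside [1, 11].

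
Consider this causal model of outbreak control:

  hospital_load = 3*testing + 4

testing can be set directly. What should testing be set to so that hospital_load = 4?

testing = 0

Solve 3*testing + 4 = 4: testing = (4 - 4) / 3 = 0.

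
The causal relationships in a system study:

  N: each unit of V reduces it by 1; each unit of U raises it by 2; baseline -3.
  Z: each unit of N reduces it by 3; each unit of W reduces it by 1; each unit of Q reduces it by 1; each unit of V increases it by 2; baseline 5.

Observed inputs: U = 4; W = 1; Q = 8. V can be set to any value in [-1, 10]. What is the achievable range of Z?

-24 to 31

Substituting into the N equation gives N = -V + 5.
Substituting into the Z equation gives Z = 5*V - 19.
Linear in V, so extremes are at the endpoints: V = -1 gives Z = -24; V = 10 gives Z = 31.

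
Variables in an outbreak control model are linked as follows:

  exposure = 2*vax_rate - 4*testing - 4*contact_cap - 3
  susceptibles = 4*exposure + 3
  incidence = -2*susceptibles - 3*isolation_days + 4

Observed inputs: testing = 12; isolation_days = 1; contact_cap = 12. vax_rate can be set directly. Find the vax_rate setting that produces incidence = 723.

Substituting into the exposure equation gives exposure = 2*vax_rate - 99.
susceptibles becomes 8*vax_rate - 393.
This gives incidence = -16*vax_rate + 787.
Solve -16*vax_rate + 787 = 723: vax_rate = (723 - 787) / -16 = 4.

vax_rate = 4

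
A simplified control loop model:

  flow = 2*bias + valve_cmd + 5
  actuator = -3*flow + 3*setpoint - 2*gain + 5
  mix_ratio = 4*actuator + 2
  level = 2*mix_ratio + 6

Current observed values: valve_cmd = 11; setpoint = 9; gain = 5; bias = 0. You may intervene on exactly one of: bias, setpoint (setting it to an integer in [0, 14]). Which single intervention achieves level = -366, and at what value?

Intervening on bias: level = -48*bias - 198. Reaching -366 requires bias = 7/2, not an integer.
Intervening on setpoint: with other inputs at their observed values, level = 24*setpoint - 414. Solving for -366 gives setpoint = 2, within [0, 14].

set setpoint = 2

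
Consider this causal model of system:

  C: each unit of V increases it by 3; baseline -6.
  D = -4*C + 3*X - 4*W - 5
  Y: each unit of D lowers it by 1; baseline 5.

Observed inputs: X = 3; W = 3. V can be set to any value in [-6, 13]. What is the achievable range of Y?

-83 to 145

Substituting into the D equation gives D = -12*V + 16.
So Y = 12*V - 11.
Linear in V, so extremes are at the endpoints: V = -6 gives Y = -83; V = 13 gives Y = 145.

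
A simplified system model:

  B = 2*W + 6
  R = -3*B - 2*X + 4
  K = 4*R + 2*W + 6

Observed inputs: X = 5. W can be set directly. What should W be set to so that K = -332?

Substituting into the R equation gives R = -6*W - 24.
Substituting into the K equation gives K = -22*W - 90.
Solve -22*W - 90 = -332: W = (-332 + 90) / -22 = 11.

W = 11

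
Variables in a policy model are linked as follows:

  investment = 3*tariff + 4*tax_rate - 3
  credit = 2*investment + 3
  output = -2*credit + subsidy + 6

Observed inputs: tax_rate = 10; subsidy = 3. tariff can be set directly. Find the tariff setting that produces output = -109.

tariff = -3

Substituting into the investment equation gives investment = 3*tariff + 37.
Substituting into the credit equation gives credit = 6*tariff + 77.
output becomes -12*tariff - 145.
Solve -12*tariff - 145 = -109: tariff = (-109 + 145) / -12 = -3.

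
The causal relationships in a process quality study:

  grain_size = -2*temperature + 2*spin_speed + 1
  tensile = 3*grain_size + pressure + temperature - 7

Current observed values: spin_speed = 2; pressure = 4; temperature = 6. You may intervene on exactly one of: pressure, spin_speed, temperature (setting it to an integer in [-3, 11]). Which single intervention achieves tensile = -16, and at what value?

Intervening on pressure: with other inputs at their observed values, tensile = pressure - 22. Solving for -16 gives pressure = 6, within [-3, 11].
Intervening on spin_speed: tensile = 6*spin_speed - 30. Reaching -16 requires spin_speed = 7/3, not an integer.
Intervening on temperature: tensile = -5*temperature + 12. Reaching -16 requires temperature = 28/5, not an integer.

set pressure = 6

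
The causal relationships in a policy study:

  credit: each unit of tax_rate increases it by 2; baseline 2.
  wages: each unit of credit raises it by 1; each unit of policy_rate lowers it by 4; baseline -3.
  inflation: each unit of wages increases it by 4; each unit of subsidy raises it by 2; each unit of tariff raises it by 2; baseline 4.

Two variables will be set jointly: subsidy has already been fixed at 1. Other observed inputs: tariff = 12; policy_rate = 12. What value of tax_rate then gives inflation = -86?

With subsidy held at 1:
Substituting into the wages equation gives wages = 2*tax_rate - 49.
So inflation = 8*tax_rate - 166.
Solve 8*tax_rate - 166 = -86: tax_rate = (-86 + 166) / 8 = 10.

tax_rate = 10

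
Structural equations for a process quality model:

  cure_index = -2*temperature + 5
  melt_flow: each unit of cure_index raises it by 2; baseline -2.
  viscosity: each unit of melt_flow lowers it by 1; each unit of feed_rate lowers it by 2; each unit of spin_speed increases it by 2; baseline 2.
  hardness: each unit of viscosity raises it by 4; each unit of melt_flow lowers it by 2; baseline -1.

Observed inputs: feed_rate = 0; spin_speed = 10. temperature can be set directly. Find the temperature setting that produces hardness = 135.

Substituting into the melt_flow equation gives melt_flow = -4*temperature + 8.
This gives viscosity = 4*temperature + 14.
Substituting into the hardness equation gives hardness = 24*temperature + 39.
Solve 24*temperature + 39 = 135: temperature = (135 - 39) / 24 = 4.

temperature = 4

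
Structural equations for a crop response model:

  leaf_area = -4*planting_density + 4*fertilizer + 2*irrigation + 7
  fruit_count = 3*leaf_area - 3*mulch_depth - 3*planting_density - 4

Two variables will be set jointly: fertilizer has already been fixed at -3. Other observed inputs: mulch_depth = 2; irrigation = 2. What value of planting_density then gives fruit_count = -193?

With fertilizer held at -3:
Substituting into the leaf_area equation gives leaf_area = -4*planting_density - 1.
Substituting into the fruit_count equation gives fruit_count = -15*planting_density - 13.
Solve -15*planting_density - 13 = -193: planting_density = (-193 + 13) / -15 = 12.

planting_density = 12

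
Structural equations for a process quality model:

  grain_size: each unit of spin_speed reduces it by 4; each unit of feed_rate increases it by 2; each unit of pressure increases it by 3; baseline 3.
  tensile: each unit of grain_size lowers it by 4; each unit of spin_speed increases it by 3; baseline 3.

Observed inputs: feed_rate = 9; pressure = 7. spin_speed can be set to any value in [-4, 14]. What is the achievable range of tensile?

Substituting into the grain_size equation gives grain_size = -4*spin_speed + 42.
So tensile = 19*spin_speed - 165.
Linear in spin_speed, so extremes are at the endpoints: spin_speed = -4 gives tensile = -241; spin_speed = 14 gives tensile = 101.

-241 to 101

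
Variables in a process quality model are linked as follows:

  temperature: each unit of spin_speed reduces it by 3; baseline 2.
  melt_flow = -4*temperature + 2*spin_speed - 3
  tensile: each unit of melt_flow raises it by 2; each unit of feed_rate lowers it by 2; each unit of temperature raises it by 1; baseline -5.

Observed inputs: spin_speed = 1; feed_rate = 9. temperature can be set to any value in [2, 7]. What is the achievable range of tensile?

-74 to -39

Intervening on temperature fixes its value directly, overriding its dependence on spin_speed.
Substituting into the melt_flow equation gives melt_flow = -4*temperature - 1.
So tensile = -7*temperature - 25.
Linear in temperature, so extremes are at the endpoints: temperature = 2 gives tensile = -39; temperature = 7 gives tensile = -74.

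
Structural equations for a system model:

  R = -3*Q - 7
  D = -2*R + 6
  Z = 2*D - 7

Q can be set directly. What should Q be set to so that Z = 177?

Substituting into the D equation gives D = 6*Q + 20.
Substituting into the Z equation gives Z = 12*Q + 33.
Solve 12*Q + 33 = 177: Q = (177 - 33) / 12 = 12.

Q = 12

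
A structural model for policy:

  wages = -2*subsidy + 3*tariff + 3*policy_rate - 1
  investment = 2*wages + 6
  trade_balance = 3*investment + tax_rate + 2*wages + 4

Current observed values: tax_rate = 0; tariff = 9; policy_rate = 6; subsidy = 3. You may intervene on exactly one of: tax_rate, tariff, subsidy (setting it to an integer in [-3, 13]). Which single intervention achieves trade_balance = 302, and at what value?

Intervening on tax_rate: trade_balance = tax_rate + 326. Reaching 302 requires tax_rate = -24, outside [-3, 13].
Intervening on tariff: with other inputs at their observed values, trade_balance = 24*tariff + 110. Solving for 302 gives tariff = 8, within [-3, 13].
Intervening on subsidy: trade_balance = -16*subsidy + 374. Reaching 302 requires subsidy = 9/2, not an integer.

set tariff = 8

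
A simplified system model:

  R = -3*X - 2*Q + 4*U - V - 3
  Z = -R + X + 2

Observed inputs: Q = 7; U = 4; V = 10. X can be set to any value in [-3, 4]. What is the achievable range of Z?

Substituting into the R equation gives R = -3*X - 11.
Substituting into the Z equation gives Z = 4*X + 13.
Linear in X, so extremes are at the endpoints: X = -3 gives Z = 1; X = 4 gives Z = 29.

1 to 29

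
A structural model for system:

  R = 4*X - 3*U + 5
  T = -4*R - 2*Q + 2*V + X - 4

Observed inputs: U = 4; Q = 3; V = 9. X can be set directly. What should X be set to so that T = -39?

X = 5

Substituting into the R equation gives R = 4*X - 7.
Substituting into the T equation gives T = -15*X + 36.
Solve -15*X + 36 = -39: X = (-39 - 36) / -15 = 5.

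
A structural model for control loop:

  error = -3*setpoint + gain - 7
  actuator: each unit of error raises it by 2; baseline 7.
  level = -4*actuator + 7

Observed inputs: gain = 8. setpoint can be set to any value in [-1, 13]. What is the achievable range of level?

-53 to 283

Substituting into the error equation gives error = -3*setpoint + 1.
Substituting into the actuator equation gives actuator = -6*setpoint + 9.
Substituting into the level equation gives level = 24*setpoint - 29.
Linear in setpoint, so extremes are at the endpoints: setpoint = -1 gives level = -53; setpoint = 13 gives level = 283.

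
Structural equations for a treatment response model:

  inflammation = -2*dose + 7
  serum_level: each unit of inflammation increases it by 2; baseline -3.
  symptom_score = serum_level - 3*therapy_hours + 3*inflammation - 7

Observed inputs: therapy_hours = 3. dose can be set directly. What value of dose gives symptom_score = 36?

dose = -2

Substituting into the serum_level equation gives serum_level = -4*dose + 11.
Substituting into the symptom_score equation gives symptom_score = -10*dose + 16.
Solve -10*dose + 16 = 36: dose = (36 - 16) / -10 = -2.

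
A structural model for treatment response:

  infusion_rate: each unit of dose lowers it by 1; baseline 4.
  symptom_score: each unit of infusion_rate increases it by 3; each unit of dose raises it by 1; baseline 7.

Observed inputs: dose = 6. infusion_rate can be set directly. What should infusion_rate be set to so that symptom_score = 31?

infusion_rate = 6

Intervening on infusion_rate fixes its value directly, overriding its dependence on dose.
Substituting into the symptom_score equation gives symptom_score = 3*infusion_rate + 13.
Solve 3*infusion_rate + 13 = 31: infusion_rate = (31 - 13) / 3 = 6.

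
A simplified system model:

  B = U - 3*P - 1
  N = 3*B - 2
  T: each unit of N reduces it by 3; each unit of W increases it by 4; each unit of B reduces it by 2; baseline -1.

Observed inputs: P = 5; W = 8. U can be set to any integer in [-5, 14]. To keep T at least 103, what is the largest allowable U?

U = 10

Substituting into the B equation gives B = U - 16.
So N = 3*U - 50.
Substituting into the T equation gives T = -11*U + 213.
Require -11*U + 213 ≥ 103, so U ≤ 10.
The largest integer in [-5, 14] satisfying this is 10.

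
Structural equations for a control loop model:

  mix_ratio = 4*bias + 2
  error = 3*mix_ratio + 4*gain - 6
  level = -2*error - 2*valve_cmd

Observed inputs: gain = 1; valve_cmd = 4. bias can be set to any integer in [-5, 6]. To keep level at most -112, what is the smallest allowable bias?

bias = 4

Substituting into the error equation gives error = 12*bias + 4.
So level = -24*bias - 16.
Require -24*bias - 16 ≤ -112, so bias ≥ 4.
The smallest integer in [-5, 6] satisfying this is 4.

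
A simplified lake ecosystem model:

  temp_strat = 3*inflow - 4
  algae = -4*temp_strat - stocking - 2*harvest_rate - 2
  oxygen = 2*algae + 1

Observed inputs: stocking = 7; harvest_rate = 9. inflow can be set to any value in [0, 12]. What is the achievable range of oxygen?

Substituting into the algae equation gives algae = -12*inflow - 11.
So oxygen = -24*inflow - 21.
Linear in inflow, so extremes are at the endpoints: inflow = 0 gives oxygen = -21; inflow = 12 gives oxygen = -309.

-309 to -21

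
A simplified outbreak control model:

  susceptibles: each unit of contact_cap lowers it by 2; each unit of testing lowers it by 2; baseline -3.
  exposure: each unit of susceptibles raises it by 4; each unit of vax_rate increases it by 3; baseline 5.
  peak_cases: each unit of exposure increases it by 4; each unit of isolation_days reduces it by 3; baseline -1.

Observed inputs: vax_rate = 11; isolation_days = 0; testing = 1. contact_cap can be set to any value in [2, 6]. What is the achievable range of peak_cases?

-121 to 7

Substituting into the susceptibles equation gives susceptibles = -2*contact_cap - 5.
So exposure = -8*contact_cap + 18.
So peak_cases = -32*contact_cap + 71.
Linear in contact_cap, so extremes are at the endpoints: contact_cap = 2 gives peak_cases = 7; contact_cap = 6 gives peak_cases = -121.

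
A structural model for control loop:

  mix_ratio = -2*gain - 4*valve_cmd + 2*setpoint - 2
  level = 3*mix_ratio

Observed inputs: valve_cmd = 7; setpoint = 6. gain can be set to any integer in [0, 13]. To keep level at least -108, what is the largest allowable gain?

Substituting into the mix_ratio equation gives mix_ratio = -2*gain - 18.
Substituting into the level equation gives level = -6*gain - 54.
Require -6*gain - 54 ≥ -108, so gain ≤ 9.
The largest integer in [0, 13] satisfying this is 9.

gain = 9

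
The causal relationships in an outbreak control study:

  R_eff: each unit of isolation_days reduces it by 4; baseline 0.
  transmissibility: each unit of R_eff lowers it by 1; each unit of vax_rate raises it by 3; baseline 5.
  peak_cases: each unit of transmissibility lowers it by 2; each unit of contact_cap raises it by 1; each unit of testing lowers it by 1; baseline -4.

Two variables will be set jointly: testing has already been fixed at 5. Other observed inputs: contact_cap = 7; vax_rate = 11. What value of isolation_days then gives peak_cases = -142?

With testing held at 5:
Substituting into the transmissibility equation gives transmissibility = 4*isolation_days + 38.
peak_cases becomes -8*isolation_days - 78.
Solve -8*isolation_days - 78 = -142: isolation_days = (-142 + 78) / -8 = 8.

isolation_days = 8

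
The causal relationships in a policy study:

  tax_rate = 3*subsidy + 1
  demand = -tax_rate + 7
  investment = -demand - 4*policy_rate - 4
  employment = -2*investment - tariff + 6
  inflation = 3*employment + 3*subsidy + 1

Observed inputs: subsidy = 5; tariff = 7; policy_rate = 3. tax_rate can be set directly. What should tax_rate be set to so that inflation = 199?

tax_rate = -8

Intervening on tax_rate fixes its value directly, overriding its dependence on subsidy.
Substituting into the investment equation gives investment = tax_rate - 23.
This gives employment = -2*tax_rate + 45.
Substituting into the inflation equation gives inflation = -6*tax_rate + 151.
Solve -6*tax_rate + 151 = 199: tax_rate = (199 - 151) / -6 = -8.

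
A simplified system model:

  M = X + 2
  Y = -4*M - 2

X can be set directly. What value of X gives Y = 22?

Substituting into the Y equation gives Y = -4*X - 10.
Solve -4*X - 10 = 22: X = (22 + 10) / -4 = -8.

X = -8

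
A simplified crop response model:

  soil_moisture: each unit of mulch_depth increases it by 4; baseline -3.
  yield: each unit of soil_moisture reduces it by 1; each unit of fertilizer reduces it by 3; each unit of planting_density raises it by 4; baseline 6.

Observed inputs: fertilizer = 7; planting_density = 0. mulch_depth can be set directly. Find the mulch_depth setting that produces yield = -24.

Substituting into the yield equation gives yield = -4*mulch_depth - 12.
Solve -4*mulch_depth - 12 = -24: mulch_depth = (-24 + 12) / -4 = 3.

mulch_depth = 3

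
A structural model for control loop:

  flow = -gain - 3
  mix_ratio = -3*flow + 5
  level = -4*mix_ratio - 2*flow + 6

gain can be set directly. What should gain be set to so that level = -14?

gain = -3

Substituting into the mix_ratio equation gives mix_ratio = 3*gain + 14.
Substituting into the level equation gives level = -10*gain - 44.
Solve -10*gain - 44 = -14: gain = (-14 + 44) / -10 = -3.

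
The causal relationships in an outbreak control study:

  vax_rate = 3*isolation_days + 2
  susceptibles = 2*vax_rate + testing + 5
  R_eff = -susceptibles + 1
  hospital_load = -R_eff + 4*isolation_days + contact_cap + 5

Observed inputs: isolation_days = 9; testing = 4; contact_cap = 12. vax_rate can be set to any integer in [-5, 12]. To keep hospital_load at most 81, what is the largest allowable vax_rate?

Intervening on vax_rate fixes its value directly, overriding its dependence on isolation_days.
Substituting into the susceptibles equation gives susceptibles = 2*vax_rate + 9.
Substituting into the R_eff equation gives R_eff = -2*vax_rate - 8.
This gives hospital_load = 2*vax_rate + 61.
Require 2*vax_rate + 61 ≤ 81, so vax_rate ≤ 10.
The largest integer in [-5, 12] satisfying this is 10.

vax_rate = 10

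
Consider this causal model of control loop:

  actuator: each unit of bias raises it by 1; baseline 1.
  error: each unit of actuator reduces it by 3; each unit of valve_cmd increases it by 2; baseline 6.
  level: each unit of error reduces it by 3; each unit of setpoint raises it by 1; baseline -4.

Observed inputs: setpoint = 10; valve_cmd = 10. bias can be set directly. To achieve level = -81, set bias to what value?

bias = -2

Substituting into the error equation gives error = -3*bias + 23.
This gives level = 9*bias - 63.
Solve 9*bias - 63 = -81: bias = (-81 + 63) / 9 = -2.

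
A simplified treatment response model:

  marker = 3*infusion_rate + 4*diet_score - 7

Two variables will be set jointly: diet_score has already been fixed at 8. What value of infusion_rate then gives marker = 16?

With diet_score held at 8:
Substituting into the marker equation gives marker = 3*infusion_rate + 25.
Solve 3*infusion_rate + 25 = 16: infusion_rate = (16 - 25) / 3 = -3.

infusion_rate = -3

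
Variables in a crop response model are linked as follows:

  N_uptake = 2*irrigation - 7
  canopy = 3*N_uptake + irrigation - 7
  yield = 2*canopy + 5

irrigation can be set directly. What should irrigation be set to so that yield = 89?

Substituting into the canopy equation gives canopy = 7*irrigation - 28.
Substituting into the yield equation gives yield = 14*irrigation - 51.
Solve 14*irrigation - 51 = 89: irrigation = (89 + 51) / 14 = 10.

irrigation = 10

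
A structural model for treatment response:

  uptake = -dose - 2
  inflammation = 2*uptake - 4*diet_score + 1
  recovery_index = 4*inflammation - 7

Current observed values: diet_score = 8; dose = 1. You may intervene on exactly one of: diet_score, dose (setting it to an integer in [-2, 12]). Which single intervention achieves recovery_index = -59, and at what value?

Intervening on diet_score: with other inputs at their observed values, recovery_index = -16*diet_score - 27. Solving for -59 gives diet_score = 2, within [-2, 12].
Intervening on dose: recovery_index = -8*dose - 147. Reaching -59 requires dose = -11, outside [-2, 12].

set diet_score = 2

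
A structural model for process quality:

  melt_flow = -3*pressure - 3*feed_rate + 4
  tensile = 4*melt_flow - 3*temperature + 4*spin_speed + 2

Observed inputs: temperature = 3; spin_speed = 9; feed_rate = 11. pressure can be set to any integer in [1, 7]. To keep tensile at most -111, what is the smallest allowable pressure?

Substituting into the melt_flow equation gives melt_flow = -3*pressure - 29.
Substituting into the tensile equation gives tensile = -12*pressure - 87.
Require -12*pressure - 87 ≤ -111, so pressure ≥ 2.
The smallest integer in [1, 7] satisfying this is 2.

pressure = 2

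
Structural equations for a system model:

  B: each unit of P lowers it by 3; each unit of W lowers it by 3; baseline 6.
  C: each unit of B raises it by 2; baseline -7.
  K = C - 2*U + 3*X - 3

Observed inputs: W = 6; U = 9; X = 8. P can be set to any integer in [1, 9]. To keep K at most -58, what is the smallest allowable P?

P = 5

Substituting into the B equation gives B = -3*P - 12.
So C = -6*P - 31.
K becomes -6*P - 28.
Require -6*P - 28 ≤ -58, so P ≥ 5.
The smallest integer in [1, 9] satisfying this is 5.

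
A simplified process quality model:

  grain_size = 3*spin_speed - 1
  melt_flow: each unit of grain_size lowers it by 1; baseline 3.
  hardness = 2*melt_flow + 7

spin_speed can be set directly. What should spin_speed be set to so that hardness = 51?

Substituting into the melt_flow equation gives melt_flow = -3*spin_speed + 4.
Substituting into the hardness equation gives hardness = -6*spin_speed + 15.
Solve -6*spin_speed + 15 = 51: spin_speed = (51 - 15) / -6 = -6.

spin_speed = -6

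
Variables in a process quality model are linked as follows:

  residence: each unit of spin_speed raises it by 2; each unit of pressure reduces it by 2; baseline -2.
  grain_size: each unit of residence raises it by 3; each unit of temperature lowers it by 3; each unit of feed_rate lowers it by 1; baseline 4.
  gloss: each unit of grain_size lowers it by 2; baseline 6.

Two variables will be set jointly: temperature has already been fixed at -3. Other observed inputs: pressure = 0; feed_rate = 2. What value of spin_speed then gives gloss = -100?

spin_speed = 8

With temperature held at -3:
Substituting into the residence equation gives residence = 2*spin_speed - 2.
This gives grain_size = 6*spin_speed + 5.
Substituting into the gloss equation gives gloss = -12*spin_speed - 4.
Solve -12*spin_speed - 4 = -100: spin_speed = (-100 + 4) / -12 = 8.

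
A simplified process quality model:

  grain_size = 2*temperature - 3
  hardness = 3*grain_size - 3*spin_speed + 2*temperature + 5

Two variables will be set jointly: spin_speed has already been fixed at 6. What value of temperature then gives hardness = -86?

temperature = -8

With spin_speed held at 6:
Substituting into the hardness equation gives hardness = 8*temperature - 22.
Solve 8*temperature - 22 = -86: temperature = (-86 + 22) / 8 = -8.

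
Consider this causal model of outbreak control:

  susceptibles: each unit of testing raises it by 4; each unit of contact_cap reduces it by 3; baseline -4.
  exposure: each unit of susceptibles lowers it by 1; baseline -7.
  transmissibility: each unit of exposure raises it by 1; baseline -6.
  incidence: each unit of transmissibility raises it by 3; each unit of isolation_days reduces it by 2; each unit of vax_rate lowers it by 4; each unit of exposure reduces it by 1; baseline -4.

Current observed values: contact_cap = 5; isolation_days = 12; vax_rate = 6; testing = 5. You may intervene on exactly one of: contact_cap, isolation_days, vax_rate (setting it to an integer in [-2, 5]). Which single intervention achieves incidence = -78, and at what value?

Intervening on contact_cap: incidence = 6*contact_cap - 116. Reaching -78 requires contact_cap = 19/3, not an integer.
Intervening on isolation_days: incidence = -2*isolation_days - 62. Reaching -78 requires isolation_days = 8, outside [-2, 5].
Intervening on vax_rate: with other inputs at their observed values, incidence = -4*vax_rate - 62. Solving for -78 gives vax_rate = 4, within [-2, 5].

set vax_rate = 4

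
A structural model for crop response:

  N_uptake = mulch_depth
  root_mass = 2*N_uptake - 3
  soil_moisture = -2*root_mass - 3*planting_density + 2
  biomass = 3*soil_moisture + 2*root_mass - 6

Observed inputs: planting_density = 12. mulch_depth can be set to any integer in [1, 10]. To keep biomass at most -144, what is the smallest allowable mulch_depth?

Substituting into the root_mass equation gives root_mass = 2*mulch_depth - 3.
Substituting into the soil_moisture equation gives soil_moisture = -4*mulch_depth - 28.
Substituting into the biomass equation gives biomass = -8*mulch_depth - 96.
Require -8*mulch_depth - 96 ≤ -144, so mulch_depth ≥ 6.
The smallest integer in [1, 10] satisfying this is 6.

mulch_depth = 6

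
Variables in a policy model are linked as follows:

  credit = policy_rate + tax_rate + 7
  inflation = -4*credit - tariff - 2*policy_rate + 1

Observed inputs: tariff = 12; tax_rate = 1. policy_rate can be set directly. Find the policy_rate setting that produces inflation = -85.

Substituting into the credit equation gives credit = policy_rate + 8.
So inflation = -6*policy_rate - 43.
Solve -6*policy_rate - 43 = -85: policy_rate = (-85 + 43) / -6 = 7.

policy_rate = 7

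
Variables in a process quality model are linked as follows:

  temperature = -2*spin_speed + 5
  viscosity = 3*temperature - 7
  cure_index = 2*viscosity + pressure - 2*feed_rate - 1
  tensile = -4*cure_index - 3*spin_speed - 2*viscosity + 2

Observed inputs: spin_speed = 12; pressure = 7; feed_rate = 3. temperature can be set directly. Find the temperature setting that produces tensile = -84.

temperature = 4

Intervening on temperature fixes its value directly, overriding its dependence on spin_speed.
Substituting into the cure_index equation gives cure_index = 6*temperature - 14.
Substituting into the tensile equation gives tensile = -30*temperature + 36.
Solve -30*temperature + 36 = -84: temperature = (-84 - 36) / -30 = 4.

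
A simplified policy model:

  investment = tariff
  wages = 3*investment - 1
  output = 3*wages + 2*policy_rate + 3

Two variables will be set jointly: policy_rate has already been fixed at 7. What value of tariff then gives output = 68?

tariff = 6

With policy_rate held at 7:
Substituting into the wages equation gives wages = 3*tariff - 1.
So output = 9*tariff + 14.
Solve 9*tariff + 14 = 68: tariff = (68 - 14) / 9 = 6.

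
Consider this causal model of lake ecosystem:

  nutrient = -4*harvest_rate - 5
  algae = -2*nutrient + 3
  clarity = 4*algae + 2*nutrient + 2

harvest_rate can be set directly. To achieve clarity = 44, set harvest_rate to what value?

Substituting into the algae equation gives algae = 8*harvest_rate + 13.
Substituting into the clarity equation gives clarity = 24*harvest_rate + 44.
Solve 24*harvest_rate + 44 = 44: harvest_rate = (44 - 44) / 24 = 0.

harvest_rate = 0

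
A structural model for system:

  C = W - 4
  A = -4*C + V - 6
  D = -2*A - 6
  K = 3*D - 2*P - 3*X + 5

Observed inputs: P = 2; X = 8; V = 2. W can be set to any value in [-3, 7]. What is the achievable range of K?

Substituting into the A equation gives A = -4*W + 12.
Substituting into the D equation gives D = 8*W - 30.
This gives K = 24*W - 113.
Linear in W, so extremes are at the endpoints: W = -3 gives K = -185; W = 7 gives K = 55.

-185 to 55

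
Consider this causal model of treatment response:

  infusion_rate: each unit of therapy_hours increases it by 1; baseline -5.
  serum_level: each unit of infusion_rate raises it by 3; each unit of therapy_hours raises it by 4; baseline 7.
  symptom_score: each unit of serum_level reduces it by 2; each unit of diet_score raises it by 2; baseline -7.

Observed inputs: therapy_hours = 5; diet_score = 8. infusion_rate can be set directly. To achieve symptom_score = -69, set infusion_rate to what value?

infusion_rate = 4

Intervening on infusion_rate fixes its value directly, overriding its dependence on therapy_hours.
Substituting into the serum_level equation gives serum_level = 3*infusion_rate + 27.
So symptom_score = -6*infusion_rate - 45.
Solve -6*infusion_rate - 45 = -69: infusion_rate = (-69 + 45) / -6 = 4.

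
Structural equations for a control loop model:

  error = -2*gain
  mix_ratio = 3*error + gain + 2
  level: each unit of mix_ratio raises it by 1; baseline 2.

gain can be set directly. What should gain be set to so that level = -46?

gain = 10

Substituting into the mix_ratio equation gives mix_ratio = -5*gain + 2.
Substituting into the level equation gives level = -5*gain + 4.
Solve -5*gain + 4 = -46: gain = (-46 - 4) / -5 = 10.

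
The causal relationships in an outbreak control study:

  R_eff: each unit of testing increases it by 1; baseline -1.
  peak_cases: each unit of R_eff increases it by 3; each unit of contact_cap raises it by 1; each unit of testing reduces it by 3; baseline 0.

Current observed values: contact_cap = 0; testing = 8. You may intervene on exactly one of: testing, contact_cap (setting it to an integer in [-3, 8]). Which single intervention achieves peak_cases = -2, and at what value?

set contact_cap = 1

Intervening on testing: the paths from testing to peak_cases cancel (net effect zero), leaving peak_cases = -3; -2 is unreachable this way.
Intervening on contact_cap: with other inputs at their observed values, peak_cases = contact_cap - 3. Solving for -2 gives contact_cap = 1, within [-3, 8].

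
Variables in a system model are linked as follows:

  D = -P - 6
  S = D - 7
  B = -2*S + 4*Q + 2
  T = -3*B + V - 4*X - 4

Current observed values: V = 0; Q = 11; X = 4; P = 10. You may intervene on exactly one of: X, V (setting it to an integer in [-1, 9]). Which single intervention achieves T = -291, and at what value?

Intervening on X: T = -4*X - 280. Reaching -291 requires X = 11/4, not an integer.
Intervening on V: with other inputs at their observed values, T = V - 296. Solving for -291 gives V = 5, within [-1, 9].

set V = 5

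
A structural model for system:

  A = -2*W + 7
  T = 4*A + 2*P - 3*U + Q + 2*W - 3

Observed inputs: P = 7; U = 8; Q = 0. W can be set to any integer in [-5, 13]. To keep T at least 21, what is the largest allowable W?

Substituting into the T equation gives T = -6*W + 15.
Require -6*W + 15 ≥ 21, so W ≤ -1.
The largest integer in [-5, 13] satisfying this is -1.

W = -1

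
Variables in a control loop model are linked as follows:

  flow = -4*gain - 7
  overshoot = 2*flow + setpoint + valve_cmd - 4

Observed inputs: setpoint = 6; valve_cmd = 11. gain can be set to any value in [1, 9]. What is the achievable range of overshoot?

-73 to -9

Substituting into the overshoot equation gives overshoot = -8*gain - 1.
Linear in gain, so extremes are at the endpoints: gain = 1 gives overshoot = -9; gain = 9 gives overshoot = -73.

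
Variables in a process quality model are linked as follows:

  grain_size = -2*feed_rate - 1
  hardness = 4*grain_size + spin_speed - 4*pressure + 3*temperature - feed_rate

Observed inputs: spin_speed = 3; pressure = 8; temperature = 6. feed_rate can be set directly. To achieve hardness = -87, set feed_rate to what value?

feed_rate = 8

Substituting into the hardness equation gives hardness = -9*feed_rate - 15.
Solve -9*feed_rate - 15 = -87: feed_rate = (-87 + 15) / -9 = 8.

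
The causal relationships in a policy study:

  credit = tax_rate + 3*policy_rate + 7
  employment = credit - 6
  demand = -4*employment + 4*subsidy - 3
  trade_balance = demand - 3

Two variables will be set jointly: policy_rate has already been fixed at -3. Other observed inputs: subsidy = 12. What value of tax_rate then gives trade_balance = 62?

tax_rate = 3

With policy_rate held at -3:
Substituting into the credit equation gives credit = tax_rate - 2.
So employment = tax_rate - 8.
demand becomes -4*tax_rate + 77.
This gives trade_balance = -4*tax_rate + 74.
Solve -4*tax_rate + 74 = 62: tax_rate = (62 - 74) / -4 = 3.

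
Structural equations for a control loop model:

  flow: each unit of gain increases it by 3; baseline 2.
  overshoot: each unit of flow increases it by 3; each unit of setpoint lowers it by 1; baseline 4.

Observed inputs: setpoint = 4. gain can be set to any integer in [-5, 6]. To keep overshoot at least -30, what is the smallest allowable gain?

gain = -4

Substituting into the overshoot equation gives overshoot = 9*gain + 6.
Require 9*gain + 6 ≥ -30, so gain ≥ -4.
The smallest integer in [-5, 6] satisfying this is -4.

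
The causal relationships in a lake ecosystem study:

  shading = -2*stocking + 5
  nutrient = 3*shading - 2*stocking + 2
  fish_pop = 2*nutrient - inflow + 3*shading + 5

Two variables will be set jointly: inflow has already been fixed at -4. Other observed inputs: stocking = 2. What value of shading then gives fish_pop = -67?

shading = -8

With inflow held at -4:
Intervening on shading fixes its value directly, overriding its dependence on stocking.
Substituting into the nutrient equation gives nutrient = 3*shading - 2.
Substituting into the fish_pop equation gives fish_pop = 9*shading + 5.
Solve 9*shading + 5 = -67: shading = (-67 - 5) / 9 = -8.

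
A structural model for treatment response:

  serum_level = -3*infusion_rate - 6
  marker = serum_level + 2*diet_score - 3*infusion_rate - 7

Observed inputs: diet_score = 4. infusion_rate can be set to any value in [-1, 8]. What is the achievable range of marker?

-53 to 1

Substituting into the marker equation gives marker = -6*infusion_rate - 5.
Linear in infusion_rate, so extremes are at the endpoints: infusion_rate = -1 gives marker = 1; infusion_rate = 8 gives marker = -53.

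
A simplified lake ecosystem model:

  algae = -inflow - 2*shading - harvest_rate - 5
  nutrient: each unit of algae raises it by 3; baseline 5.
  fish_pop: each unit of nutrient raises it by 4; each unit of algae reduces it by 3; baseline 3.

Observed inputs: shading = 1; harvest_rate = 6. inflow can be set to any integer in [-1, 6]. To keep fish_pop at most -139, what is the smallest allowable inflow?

Substituting into the algae equation gives algae = -inflow - 13.
Substituting into the nutrient equation gives nutrient = -3*inflow - 34.
This gives fish_pop = -9*inflow - 94.
Require -9*inflow - 94 ≤ -139, so inflow ≥ 5.
The smallest integer in [-1, 6] satisfying this is 5.

inflow = 5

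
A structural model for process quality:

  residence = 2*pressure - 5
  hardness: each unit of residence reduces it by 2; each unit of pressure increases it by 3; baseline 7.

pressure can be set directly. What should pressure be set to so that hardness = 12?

pressure = 5

Substituting into the hardness equation gives hardness = -pressure + 17.
Solve -pressure + 17 = 12: pressure = (12 - 17) / -1 = 5.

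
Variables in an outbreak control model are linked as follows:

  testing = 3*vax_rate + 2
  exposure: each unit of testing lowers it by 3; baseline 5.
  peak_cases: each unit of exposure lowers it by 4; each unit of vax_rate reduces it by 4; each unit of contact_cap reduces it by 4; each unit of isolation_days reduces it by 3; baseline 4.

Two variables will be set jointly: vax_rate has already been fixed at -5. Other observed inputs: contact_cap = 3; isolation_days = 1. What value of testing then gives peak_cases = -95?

With vax_rate held at -5:
Intervening on testing fixes its value directly, overriding its dependence on vax_rate.
Substituting into the peak_cases equation gives peak_cases = 12*testing - 11.
Solve 12*testing - 11 = -95: testing = (-95 + 11) / 12 = -7.

testing = -7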